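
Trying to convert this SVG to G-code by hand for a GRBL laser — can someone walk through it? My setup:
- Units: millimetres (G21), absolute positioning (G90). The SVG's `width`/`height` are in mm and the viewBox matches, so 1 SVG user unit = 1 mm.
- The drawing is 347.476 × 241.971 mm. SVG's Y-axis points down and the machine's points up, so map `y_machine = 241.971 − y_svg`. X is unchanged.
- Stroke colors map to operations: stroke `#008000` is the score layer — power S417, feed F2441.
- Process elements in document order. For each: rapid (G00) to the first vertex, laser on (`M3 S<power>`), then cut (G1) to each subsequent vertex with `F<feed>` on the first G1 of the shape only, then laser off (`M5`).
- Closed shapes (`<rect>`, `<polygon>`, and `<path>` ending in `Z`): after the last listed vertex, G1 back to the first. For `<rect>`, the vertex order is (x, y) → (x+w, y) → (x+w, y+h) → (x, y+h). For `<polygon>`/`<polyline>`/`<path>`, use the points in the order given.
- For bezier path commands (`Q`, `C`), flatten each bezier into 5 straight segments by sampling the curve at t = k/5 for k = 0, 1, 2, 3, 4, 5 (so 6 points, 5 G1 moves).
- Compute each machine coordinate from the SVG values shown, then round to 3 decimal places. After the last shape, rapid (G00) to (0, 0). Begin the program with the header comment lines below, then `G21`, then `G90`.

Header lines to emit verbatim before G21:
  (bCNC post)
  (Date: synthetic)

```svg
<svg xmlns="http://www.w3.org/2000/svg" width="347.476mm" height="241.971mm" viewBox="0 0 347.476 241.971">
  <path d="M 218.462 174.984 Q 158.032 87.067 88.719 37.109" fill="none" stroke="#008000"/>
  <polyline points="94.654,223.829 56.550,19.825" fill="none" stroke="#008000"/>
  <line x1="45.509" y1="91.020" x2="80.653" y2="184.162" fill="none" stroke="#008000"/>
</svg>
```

(bCNC post)
(Date: synthetic)
G21
G90
G00 X218.462 Y66.987
M3 S417
G1 X193.935 Y100.635 F2441
G1 X168.697 Y131.247
G1 X142.748 Y158.822
G1 X116.089 Y183.360
G1 X88.719 Y204.862
M5
G00 X94.654 Y18.142
M3 S417
G1 X56.550 Y222.146 F2441
M5
G00 X45.509 Y150.951
M3 S417
G1 X80.653 Y57.809 F2441
M5
G00 X0.000 Y0.000

Since the viewBox matches the mm dimensions, user units are millimetres directly. The only transform is the Y-flip y_m = 241.971 − y_svg.

Shape 1 is a quadratic bezier drawn with `<path>`. Its stroke #008000 means score at S417, F2441. After flipping Y the toolpath is (218.462,66.987) → (193.935,100.635) → (168.697,131.247) → (142.748,158.822) → (116.089,183.360) → (88.719,204.862).

Shape 2 is a line segment drawn with `<polyline>`. Its stroke #008000 means score at S417, F2441. After flipping Y the toolpath is (94.654,18.142) → (56.550,222.146).

Shape 3 is a line segment drawn with `<line>`. Its stroke #008000 means score at S417, F2441. After flipping Y the toolpath is (45.509,150.951) → (80.653,57.809).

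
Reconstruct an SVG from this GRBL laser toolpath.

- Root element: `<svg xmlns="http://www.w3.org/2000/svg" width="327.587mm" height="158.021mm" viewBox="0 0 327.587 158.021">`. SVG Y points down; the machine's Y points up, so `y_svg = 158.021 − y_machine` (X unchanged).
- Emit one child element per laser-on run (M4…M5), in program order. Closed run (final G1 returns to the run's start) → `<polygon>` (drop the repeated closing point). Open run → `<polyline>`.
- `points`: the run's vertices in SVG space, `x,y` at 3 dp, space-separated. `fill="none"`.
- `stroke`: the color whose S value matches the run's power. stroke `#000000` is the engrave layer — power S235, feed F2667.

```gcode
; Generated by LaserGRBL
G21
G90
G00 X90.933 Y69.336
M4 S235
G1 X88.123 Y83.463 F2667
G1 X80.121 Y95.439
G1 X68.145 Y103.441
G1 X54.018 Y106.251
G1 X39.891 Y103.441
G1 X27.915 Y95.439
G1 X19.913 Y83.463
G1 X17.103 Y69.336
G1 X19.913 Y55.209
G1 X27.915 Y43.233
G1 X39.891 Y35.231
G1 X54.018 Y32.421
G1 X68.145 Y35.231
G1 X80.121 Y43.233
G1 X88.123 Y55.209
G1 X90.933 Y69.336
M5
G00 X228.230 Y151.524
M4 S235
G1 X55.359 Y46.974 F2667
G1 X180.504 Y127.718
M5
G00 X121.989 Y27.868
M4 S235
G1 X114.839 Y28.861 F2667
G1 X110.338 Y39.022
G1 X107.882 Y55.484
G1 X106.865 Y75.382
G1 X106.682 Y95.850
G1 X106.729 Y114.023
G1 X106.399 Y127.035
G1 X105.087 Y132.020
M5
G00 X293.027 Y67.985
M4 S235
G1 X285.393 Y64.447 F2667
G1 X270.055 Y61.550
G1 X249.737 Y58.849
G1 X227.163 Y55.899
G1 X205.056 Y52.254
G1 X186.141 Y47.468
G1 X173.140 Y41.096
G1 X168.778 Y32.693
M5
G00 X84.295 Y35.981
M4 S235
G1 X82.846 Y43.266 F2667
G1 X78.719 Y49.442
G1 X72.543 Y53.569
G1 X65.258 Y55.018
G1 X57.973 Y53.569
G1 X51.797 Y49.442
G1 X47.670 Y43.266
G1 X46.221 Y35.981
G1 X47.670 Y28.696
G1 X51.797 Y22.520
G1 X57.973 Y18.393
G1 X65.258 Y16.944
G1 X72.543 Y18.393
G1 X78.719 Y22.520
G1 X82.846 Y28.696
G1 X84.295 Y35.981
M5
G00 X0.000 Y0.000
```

<svg xmlns="http://www.w3.org/2000/svg" width="327.587mm" height="158.021mm" viewBox="0 0 327.587 158.021">
  <polygon points="90.933,88.685 88.123,74.558 80.121,62.582 68.145,54.580 54.018,51.770 39.891,54.580 27.915,62.582 19.913,74.558 17.103,88.685 19.913,102.812 27.915,114.788 39.891,122.790 54.018,125.600 68.145,122.790 80.121,114.788 88.123,102.812" fill="none" stroke="#000000"/>
  <polyline points="228.230,6.497 55.359,111.047 180.504,30.303" fill="none" stroke="#000000"/>
  <polyline points="121.989,130.153 114.839,129.160 110.338,118.999 107.882,102.537 106.865,82.639 106.682,62.171 106.729,43.998 106.399,30.986 105.087,26.001" fill="none" stroke="#000000"/>
  <polyline points="293.027,90.036 285.393,93.574 270.055,96.471 249.737,99.172 227.163,102.122 205.056,105.767 186.141,110.553 173.140,116.925 168.778,125.328" fill="none" stroke="#000000"/>
  <polygon points="84.295,122.040 82.846,114.755 78.719,108.579 72.543,104.452 65.258,103.003 57.973,104.452 51.797,108.579 47.670,114.755 46.221,122.040 47.670,129.325 51.797,135.501 57.973,139.628 65.258,141.077 72.543,139.628 78.719,135.501 82.846,129.325" fill="none" stroke="#000000"/>
</svg>

Machine Y-up, SVG Y-down with viewBox height 158.021, so y_svg = 158.021 − y_machine; X carries over. Every run uses S235, so all elements get stroke `#000000` (engrave).

Run 1: The run returns to its start, so emit a `<polygon>` with points (Y-flipped): 90.933,88.685 88.123,74.558 80.121,62.582 68.145,54.580 54.018,51.770 39.891,54.580 27.915,62.582 19.913,74.558 17.103,88.685 19.913,102.812 27.915,114.788 39.891,122.790 54.018,125.600 68.145,122.790 80.121,114.788 88.123,102.812.

Run 2: The run is open, so emit a `<polyline>` with points (Y-flipped): 228.230,6.497 55.359,111.047 180.504,30.303.

Run 3: The run is open, so emit a `<polyline>` with points (Y-flipped): 121.989,130.153 114.839,129.160 110.338,118.999 107.882,102.537 106.865,82.639 106.682,62.171 106.729,43.998 106.399,30.986 105.087,26.001.

Run 4: The run is open, so emit a `<polyline>` with points (Y-flipped): 293.027,90.036 285.393,93.574 270.055,96.471 249.737,99.172 227.163,102.122 205.056,105.767 186.141,110.553 173.140,116.925 168.778,125.328.

Run 5: The run returns to its start, so emit a `<polygon>` with points (Y-flipped): 84.295,122.040 82.846,114.755 78.719,108.579 72.543,104.452 65.258,103.003 57.973,104.452 51.797,108.579 47.670,114.755 46.221,122.040 47.670,129.325 51.797,135.501 57.973,139.628 65.258,141.077 72.543,139.628 78.719,135.501 82.846,129.325.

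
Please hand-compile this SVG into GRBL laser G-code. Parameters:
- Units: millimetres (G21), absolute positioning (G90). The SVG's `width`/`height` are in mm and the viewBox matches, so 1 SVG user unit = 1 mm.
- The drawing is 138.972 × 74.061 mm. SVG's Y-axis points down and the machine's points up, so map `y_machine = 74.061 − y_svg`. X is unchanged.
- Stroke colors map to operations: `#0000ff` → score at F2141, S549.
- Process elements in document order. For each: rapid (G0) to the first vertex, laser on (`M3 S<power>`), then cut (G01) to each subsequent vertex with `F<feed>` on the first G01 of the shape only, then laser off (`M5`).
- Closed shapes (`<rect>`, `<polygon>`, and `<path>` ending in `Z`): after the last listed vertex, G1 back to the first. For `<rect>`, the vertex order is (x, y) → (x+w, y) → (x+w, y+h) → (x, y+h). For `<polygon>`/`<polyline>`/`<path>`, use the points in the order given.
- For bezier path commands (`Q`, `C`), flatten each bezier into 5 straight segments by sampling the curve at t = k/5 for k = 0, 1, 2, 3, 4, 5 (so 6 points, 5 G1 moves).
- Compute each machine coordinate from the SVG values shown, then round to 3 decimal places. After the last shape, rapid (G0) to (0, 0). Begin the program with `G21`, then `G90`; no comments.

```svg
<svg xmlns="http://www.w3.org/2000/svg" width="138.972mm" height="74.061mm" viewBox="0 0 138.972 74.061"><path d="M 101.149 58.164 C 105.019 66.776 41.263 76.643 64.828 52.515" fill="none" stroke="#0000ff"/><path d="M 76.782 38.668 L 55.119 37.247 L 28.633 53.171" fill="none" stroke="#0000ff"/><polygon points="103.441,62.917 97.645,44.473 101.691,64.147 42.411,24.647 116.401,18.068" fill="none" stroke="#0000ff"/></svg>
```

G21
G90
G0 X101.149 Y15.897
M3 S549
G01 X96.595 Y10.861 F2141
G01 X83.249 Y7.216
G01 X68.547 Y6.654
G01 X59.928 Y10.867
G01 X64.828 Y21.546
M5
G0 X76.782 Y35.393
M3 S549
G01 X55.119 Y36.814 F2141
G01 X28.633 Y20.890
M5
G0 X103.441 Y11.144
M3 S549
G01 X97.645 Y29.588 F2141
G01 X101.691 Y9.914
G01 X42.411 Y49.414
G01 X116.401 Y55.993
G01 X103.441 Y11.144
M5
G0 X0.000 Y0.000

viewBox `0 0 138.972 74.061` with mm width/height → 1 unit = 1 mm. Flip: y_m = 74.061 − y_svg.

**Shape 1** — `<path>` cubic bezier, stroke `#0000ff` → score (S549, F2141). Control points (SVG): P0=(101.149,58.164), P1=(105.019,66.776), P2=(41.263,76.643), P3=(64.828,52.515); sampled at t=k/5. Machine vertices: (101.149,15.897) → (96.595,10.861) → (83.249,7.216) → (68.547,6.654) → (59.928,10.867) → (64.828,21.546). Open path.

**Shape 2** — `<path>` open polyline, stroke `#0000ff` → score (S549, F2141). Machine vertices: (76.782,35.393) → (55.119,36.814) → (28.633,20.890). Open path.

**Shape 3** — `<polygon>` closed polygon, stroke `#0000ff` → score (S549, F2141). Machine vertices: (103.441,11.144) → (97.645,29.588) → (101.691,9.914) → (42.411,49.414) → (116.401,55.993) → (103.441,11.144). Closed: final G1 returns to the first vertex.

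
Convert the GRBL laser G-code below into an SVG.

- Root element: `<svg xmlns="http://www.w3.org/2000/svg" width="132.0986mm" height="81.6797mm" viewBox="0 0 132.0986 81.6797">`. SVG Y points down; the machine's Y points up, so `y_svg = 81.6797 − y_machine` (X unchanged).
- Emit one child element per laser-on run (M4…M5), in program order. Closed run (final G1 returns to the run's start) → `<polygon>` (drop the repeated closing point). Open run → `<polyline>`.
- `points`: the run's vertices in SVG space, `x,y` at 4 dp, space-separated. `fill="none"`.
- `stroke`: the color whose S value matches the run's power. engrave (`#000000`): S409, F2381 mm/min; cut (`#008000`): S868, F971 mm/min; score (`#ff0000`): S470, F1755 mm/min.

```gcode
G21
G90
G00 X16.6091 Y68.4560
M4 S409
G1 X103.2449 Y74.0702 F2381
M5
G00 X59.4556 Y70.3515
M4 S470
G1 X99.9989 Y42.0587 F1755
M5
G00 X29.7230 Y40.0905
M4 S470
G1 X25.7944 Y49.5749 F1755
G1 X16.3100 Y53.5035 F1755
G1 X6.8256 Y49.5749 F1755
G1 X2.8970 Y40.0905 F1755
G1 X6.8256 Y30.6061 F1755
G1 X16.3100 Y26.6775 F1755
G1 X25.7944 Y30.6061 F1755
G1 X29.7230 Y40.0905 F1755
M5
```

<svg xmlns="http://www.w3.org/2000/svg" width="132.0986mm" height="81.6797mm" viewBox="0 0 132.0986 81.6797">
  <polyline points="16.6091,13.2237 103.2449,7.6095" fill="none" stroke="#000000"/>
  <polyline points="59.4556,11.3282 99.9989,39.6210" fill="none" stroke="#ff0000"/>
  <polygon points="29.7230,41.5892 25.7944,32.1048 16.3100,28.1762 6.8256,32.1048 2.8970,41.5892 6.8256,51.0736 16.3100,55.0022 25.7944,51.0736" fill="none" stroke="#ff0000"/>
</svg>

Each laser-on run becomes one SVG element. Flip Y back into SVG space with y_svg = 81.6797 − y_machine.

Run 1: S409 ⇒ engrave layer `#000000`. The run is open, so emit a `<polyline>` with points (Y-flipped): 16.6091,13.2237 103.2449,7.6095.

Run 2: the run's S470 means `#ff0000` (score). The run is open, so emit a `<polyline>` with points (Y-flipped): 59.4556,11.3282 99.9989,39.6210.

Run 3: power S470 maps to stroke `#ff0000` (score). The run returns to its start, so emit a `<polygon>` with points (Y-flipped): 29.7230,41.5892 25.7944,32.1048 16.3100,28.1762 6.8256,32.1048 2.8970,41.5892 6.8256,51.0736 16.3100,55.0022 25.7944,51.0736.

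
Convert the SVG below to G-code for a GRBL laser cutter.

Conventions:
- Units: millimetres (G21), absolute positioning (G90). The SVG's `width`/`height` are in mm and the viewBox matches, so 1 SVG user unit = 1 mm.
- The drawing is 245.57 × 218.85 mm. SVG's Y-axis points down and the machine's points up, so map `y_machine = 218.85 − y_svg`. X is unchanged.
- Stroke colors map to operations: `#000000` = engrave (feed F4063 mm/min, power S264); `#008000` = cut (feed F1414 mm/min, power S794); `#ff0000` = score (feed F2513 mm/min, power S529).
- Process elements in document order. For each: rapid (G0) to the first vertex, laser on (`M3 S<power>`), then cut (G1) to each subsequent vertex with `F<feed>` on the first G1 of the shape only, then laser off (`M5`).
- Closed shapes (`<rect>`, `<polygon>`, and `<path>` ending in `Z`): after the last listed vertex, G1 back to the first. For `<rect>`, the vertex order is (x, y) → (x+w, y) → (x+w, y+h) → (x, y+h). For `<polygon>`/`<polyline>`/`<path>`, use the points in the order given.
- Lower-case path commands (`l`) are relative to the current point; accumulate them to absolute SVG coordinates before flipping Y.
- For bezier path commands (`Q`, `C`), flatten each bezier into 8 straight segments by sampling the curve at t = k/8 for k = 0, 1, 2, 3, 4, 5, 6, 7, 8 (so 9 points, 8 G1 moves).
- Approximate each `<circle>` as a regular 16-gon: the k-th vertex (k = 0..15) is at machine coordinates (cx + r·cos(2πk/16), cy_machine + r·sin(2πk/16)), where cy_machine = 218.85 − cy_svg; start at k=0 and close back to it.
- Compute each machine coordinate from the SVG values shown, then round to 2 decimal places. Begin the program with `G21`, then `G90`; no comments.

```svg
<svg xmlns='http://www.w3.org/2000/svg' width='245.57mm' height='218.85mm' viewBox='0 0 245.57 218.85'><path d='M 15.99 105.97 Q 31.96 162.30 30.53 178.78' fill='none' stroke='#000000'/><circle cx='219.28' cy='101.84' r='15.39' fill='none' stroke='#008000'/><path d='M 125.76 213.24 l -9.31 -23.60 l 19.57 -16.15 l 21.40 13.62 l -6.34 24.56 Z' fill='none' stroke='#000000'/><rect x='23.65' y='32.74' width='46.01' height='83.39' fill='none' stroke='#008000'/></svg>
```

Since the viewBox matches the mm dimensions, user units are millimetres directly. The only transform is the Y-flip y_m = 218.85 − y_svg.

Shape 1 is a quadratic bezier drawn with `<path>`. Its stroke #000000 means engrave at S264, F4063. After flipping Y the toolpath is (15.99,112.88) → (19.71,99.42) → (22.89,87.21) → (25.52,76.24) → (27.61,66.51) → (29.16,58.03) → (30.16,50.80) → (30.62,44.81) → (30.53,40.07).

Shape 2 is a circle drawn with `<circle>`. Its stroke #008000 means cut at S794, F1414. After flipping Y the toolpath is (234.67,117.01) → (233.50,122.90) → (230.16,127.89) → (225.17,131.23) → (219.28,132.40) → (213.39,131.23) → (208.40,127.89) → (205.06,122.90) → (203.89,117.01) → (205.06,111.12) → (208.40,106.13) → (213.39,102.79) → (219.28,101.62) → (225.17,102.79) → (230.16,106.13) → (233.50,111.12) → (234.67,117.01), returning to the start.

Shape 3 is a regular polygon drawn with `<path>`. Its stroke #000000 means engrave at S264, F4063. After flipping Y the toolpath is (125.76,5.61) → (116.45,29.21) → (136.02,45.36) → (157.42,31.74) → (151.08,7.18) → (125.76,5.61), returning to the start.

Shape 4 is a rectangle drawn with `<rect>`. Its stroke #008000 means cut at S794, F1414. After flipping Y the toolpath is (23.65,186.11) → (69.66,186.11) → (69.66,102.72) → (23.65,102.72) → (23.65,186.11), returning to the start.

G21
G90
G0 X15.99 Y112.88
M3 S264
G1 X19.71 Y99.42 F4063
G1 X22.89 Y87.21
G1 X25.52 Y76.24
G1 X27.61 Y66.51
G1 X29.16 Y58.03
G1 X30.16 Y50.80
G1 X30.62 Y44.81
G1 X30.53 Y40.07
M5
G0 X234.67 Y117.01
M3 S794
G1 X233.50 Y122.90 F1414
G1 X230.16 Y127.89
G1 X225.17 Y131.23
G1 X219.28 Y132.40
G1 X213.39 Y131.23
G1 X208.40 Y127.89
G1 X205.06 Y122.90
G1 X203.89 Y117.01
G1 X205.06 Y111.12
G1 X208.40 Y106.13
G1 X213.39 Y102.79
G1 X219.28 Y101.62
G1 X225.17 Y102.79
G1 X230.16 Y106.13
G1 X233.50 Y111.12
G1 X234.67 Y117.01
M5
G0 X125.76 Y5.61
M3 S264
G1 X116.45 Y29.21 F4063
G1 X136.02 Y45.36
G1 X157.42 Y31.74
G1 X151.08 Y7.18
G1 X125.76 Y5.61
M5
G0 X23.65 Y186.11
M3 S794
G1 X69.66 Y186.11 F1414
G1 X69.66 Y102.72
G1 X23.65 Y102.72
G1 X23.65 Y186.11
M5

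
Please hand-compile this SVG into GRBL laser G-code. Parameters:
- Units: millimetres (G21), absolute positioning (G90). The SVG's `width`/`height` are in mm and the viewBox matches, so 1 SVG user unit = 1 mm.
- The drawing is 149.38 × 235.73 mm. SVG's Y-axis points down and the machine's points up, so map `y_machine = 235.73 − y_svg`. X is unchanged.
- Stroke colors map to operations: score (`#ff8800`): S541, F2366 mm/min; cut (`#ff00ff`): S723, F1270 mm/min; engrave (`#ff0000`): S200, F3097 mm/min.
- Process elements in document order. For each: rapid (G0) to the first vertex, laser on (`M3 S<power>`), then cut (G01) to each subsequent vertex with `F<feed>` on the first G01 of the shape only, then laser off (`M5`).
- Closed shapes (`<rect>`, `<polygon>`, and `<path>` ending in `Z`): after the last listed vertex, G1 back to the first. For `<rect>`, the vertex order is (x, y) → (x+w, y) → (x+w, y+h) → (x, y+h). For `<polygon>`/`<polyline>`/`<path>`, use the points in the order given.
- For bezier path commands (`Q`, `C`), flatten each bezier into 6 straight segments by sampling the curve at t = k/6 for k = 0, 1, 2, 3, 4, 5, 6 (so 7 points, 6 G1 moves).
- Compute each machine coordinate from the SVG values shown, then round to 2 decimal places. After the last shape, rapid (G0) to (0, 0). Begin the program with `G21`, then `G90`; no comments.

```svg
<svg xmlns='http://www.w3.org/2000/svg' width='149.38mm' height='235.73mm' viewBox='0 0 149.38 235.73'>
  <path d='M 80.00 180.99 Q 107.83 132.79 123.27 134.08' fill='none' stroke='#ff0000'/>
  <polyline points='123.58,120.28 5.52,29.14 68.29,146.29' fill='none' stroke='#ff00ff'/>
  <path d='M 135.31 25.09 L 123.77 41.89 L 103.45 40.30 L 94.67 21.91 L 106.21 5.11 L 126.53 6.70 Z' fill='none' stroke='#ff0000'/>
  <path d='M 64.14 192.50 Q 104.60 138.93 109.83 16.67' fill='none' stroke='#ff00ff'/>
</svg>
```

G21
G90
G0 X80.00 Y54.74
M3 S200
G01 X88.93 Y69.43 F3097
G01 X97.18 Y81.37
G01 X104.73 Y90.57
G01 X111.60 Y97.01
G01 X117.78 Y100.71
G01 X123.27 Y101.65
M5
G0 X123.58 Y115.45
M3 S723
G01 X5.52 Y206.59 F1270
G01 X68.29 Y89.44
M5
G0 X135.31 Y210.64
M3 S200
G01 X123.77 Y193.84 F3097
G01 X103.45 Y195.43
G01 X94.67 Y213.82
G01 X106.21 Y230.62
G01 X126.53 Y229.03
G01 X135.31 Y210.64
M5
G0 X64.14 Y43.23
M3 S723
G01 X76.65 Y62.99 F1270
G01 X87.20 Y86.58
G01 X95.79 Y113.97
G01 X102.43 Y145.19
G01 X107.11 Y180.21
G01 X109.83 Y219.06
M5
G0 X0.00 Y0.00

1 u = 1 mm; y_m = 235.73 − y.

[1] `<path>` quadratic bezier, #ff0000→engrave S200 F3097: (80.00,54.74) → (88.93,69.43) → (97.18,81.37) → (104.73,90.57) → (111.60,97.01) → (117.78,100.71) → (123.27,101.65)

[2] `<polyline>` open polyline, #ff00ff→cut S723 F1270: (123.58,115.45) → (5.52,206.59) → (68.29,89.44)

[3] `<path>` regular polygon, #ff0000→engrave S200 F3097: (135.31,210.64) → (123.77,193.84) → (103.45,195.43) → (94.67,213.82) → (106.21,230.62) → (126.53,229.03) → (135.31,210.64) (closed)

[4] `<path>` quadratic bezier, #ff00ff→cut S723 F1270: (64.14,43.23) → (76.65,62.99) → (87.20,86.58) → (95.79,113.97) → (102.43,145.19) → (107.11,180.21) → (109.83,219.06)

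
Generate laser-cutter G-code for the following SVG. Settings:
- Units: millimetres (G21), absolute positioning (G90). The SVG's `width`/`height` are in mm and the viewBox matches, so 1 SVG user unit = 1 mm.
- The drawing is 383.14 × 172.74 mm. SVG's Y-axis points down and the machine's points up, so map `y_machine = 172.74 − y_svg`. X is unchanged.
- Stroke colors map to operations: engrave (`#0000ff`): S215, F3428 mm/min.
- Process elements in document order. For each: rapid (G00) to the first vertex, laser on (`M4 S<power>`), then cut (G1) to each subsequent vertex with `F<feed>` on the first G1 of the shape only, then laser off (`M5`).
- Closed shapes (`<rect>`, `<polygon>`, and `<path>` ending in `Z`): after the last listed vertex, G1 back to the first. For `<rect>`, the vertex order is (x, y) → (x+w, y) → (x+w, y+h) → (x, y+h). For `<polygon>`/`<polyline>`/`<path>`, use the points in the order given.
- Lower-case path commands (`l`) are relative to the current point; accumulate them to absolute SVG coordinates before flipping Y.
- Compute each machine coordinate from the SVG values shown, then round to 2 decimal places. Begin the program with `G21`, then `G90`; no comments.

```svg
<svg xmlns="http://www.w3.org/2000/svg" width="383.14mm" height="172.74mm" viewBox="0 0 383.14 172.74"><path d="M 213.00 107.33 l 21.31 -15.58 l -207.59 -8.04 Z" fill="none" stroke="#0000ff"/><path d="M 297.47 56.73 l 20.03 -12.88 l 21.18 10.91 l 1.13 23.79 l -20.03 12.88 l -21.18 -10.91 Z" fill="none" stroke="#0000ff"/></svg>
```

Since the viewBox matches the mm dimensions, user units are millimetres directly. The only transform is the Y-flip y_m = 172.74 − y_svg.

Shape 1 is a closed polygon drawn with `<path>`. Its stroke #0000ff means engrave at S215, F3428. After flipping Y the toolpath is (213.00,65.41) → (234.31,80.99) → (26.72,89.03) → (213.00,65.41), returning to the start.

Shape 2 is a regular polygon drawn with `<path>`. Its stroke #0000ff means engrave at S215, F3428. After flipping Y the toolpath is (297.47,116.01) → (317.50,128.89) → (338.68,117.98) → (339.81,94.19) → (319.78,81.31) → (298.60,92.22) → (297.47,116.01), returning to the start.

G21
G90
G00 X213.00 Y65.41
M4 S215
G1 X234.31 Y80.99 F3428
G1 X26.72 Y89.03
G1 X213.00 Y65.41
M5
G00 X297.47 Y116.01
M4 S215
G1 X317.50 Y128.89 F3428
G1 X338.68 Y117.98
G1 X339.81 Y94.19
G1 X319.78 Y81.31
G1 X298.60 Y92.22
G1 X297.47 Y116.01
M5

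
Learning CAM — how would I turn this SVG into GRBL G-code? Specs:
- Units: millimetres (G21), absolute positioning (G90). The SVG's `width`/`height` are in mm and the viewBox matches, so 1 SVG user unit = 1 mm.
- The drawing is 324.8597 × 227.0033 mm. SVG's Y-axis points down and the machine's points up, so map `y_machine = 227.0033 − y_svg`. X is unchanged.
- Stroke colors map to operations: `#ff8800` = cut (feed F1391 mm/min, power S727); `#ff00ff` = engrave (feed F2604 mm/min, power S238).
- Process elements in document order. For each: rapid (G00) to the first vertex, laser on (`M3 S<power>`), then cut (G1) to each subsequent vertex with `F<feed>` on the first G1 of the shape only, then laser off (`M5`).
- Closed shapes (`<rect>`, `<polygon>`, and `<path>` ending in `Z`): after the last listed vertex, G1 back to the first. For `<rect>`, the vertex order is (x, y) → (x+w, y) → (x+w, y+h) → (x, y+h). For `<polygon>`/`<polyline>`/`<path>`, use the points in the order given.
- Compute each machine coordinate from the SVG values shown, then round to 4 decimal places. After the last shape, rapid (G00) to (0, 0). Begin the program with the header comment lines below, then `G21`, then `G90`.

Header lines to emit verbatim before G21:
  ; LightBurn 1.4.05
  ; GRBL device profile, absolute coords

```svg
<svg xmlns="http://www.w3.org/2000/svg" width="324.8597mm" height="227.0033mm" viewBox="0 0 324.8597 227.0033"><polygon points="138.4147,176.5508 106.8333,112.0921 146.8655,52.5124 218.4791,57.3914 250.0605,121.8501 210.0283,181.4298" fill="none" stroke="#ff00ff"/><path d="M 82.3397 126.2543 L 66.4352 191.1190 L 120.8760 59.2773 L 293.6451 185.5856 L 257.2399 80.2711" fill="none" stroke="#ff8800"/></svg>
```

1 u = 1 mm; y_m = 227.0033 − y.

[1] `<polygon>` regular polygon, #ff00ff→engrave S238 F2604: (138.4147,50.4525) → (106.8333,114.9112) → (146.8655,174.4909) → (218.4791,169.6119) → (250.0605,105.1532) → (210.0283,45.5735) → (138.4147,50.4525) (closed)

[2] `<path>` open polyline, #ff8800→cut S727 F1391: (82.3397,100.7490) → (66.4352,35.8843) → (120.8760,167.7260) → (293.6451,41.4177) → (257.2399,146.7322)

; LightBurn 1.4.05
; GRBL device profile, absolute coords
G21
G90
G00 X138.4147 Y50.4525
M3 S238
G1 X106.8333 Y114.9112 F2604
G1 X146.8655 Y174.4909
G1 X218.4791 Y169.6119
G1 X250.0605 Y105.1532
G1 X210.0283 Y45.5735
G1 X138.4147 Y50.4525
M5
G00 X82.3397 Y100.7490
M3 S727
G1 X66.4352 Y35.8843 F1391
G1 X120.8760 Y167.7260
G1 X293.6451 Y41.4177
G1 X257.2399 Y146.7322
M5
G00 X0.0000 Y0.0000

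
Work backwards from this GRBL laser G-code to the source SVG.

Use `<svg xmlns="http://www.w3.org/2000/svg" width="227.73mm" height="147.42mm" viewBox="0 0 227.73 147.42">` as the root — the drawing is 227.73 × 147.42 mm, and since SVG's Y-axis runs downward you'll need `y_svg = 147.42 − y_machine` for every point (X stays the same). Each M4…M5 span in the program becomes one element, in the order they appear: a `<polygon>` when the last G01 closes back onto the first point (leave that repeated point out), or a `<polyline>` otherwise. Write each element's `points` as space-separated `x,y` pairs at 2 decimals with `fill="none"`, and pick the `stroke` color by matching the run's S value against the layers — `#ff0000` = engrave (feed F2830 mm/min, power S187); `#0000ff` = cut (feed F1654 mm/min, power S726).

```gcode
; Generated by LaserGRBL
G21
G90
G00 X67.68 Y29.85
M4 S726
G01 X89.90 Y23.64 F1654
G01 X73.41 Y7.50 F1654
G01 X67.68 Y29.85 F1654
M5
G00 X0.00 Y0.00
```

y_svg = 147.42 − y_m. Every run uses S726, so all elements get stroke `#0000ff` (cut).

[1] closed run; points: 67.68,117.57 89.90,123.78 73.41,139.92

<svg xmlns="http://www.w3.org/2000/svg" width="227.73mm" height="147.42mm" viewBox="0 0 227.73 147.42">
  <polygon points="67.68,117.57 89.90,123.78 73.41,139.92" fill="none" stroke="#0000ff"/>
</svg>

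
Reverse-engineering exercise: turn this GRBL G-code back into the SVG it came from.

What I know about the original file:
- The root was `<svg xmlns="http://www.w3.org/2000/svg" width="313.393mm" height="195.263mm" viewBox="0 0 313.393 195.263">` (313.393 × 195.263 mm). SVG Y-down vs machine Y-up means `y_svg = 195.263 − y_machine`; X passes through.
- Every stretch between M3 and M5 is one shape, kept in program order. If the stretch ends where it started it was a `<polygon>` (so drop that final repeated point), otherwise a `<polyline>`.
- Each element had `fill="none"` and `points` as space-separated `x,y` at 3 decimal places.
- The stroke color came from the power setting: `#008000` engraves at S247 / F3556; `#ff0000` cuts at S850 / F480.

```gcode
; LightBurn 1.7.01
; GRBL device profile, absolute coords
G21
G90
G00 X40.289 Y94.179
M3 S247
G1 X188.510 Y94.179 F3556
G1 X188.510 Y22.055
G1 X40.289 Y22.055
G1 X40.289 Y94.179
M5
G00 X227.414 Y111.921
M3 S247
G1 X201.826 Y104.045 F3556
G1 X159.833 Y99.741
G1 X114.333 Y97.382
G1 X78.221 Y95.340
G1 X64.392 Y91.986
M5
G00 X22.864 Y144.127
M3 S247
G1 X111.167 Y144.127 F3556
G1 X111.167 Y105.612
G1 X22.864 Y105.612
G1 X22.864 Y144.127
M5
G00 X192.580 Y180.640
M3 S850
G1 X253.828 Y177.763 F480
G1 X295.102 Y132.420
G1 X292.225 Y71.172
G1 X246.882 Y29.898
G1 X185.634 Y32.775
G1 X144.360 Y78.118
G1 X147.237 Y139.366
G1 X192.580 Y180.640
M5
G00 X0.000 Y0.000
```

<svg xmlns="http://www.w3.org/2000/svg" width="313.393mm" height="195.263mm" viewBox="0 0 313.393 195.263">
  <polygon points="40.289,101.084 188.510,101.084 188.510,173.208 40.289,173.208" fill="none" stroke="#008000"/>
  <polyline points="227.414,83.342 201.826,91.218 159.833,95.522 114.333,97.881 78.221,99.923 64.392,103.277" fill="none" stroke="#008000"/>
  <polygon points="22.864,51.136 111.167,51.136 111.167,89.651 22.864,89.651" fill="none" stroke="#008000"/>
  <polygon points="192.580,14.623 253.828,17.500 295.102,62.843 292.225,124.091 246.882,165.365 185.634,162.488 144.360,117.145 147.237,55.897" fill="none" stroke="#ff0000"/>
</svg>

Each laser-on run becomes one SVG element. Flip Y back into SVG space with y_svg = 195.263 − y_machine.

Run 1: the run's S247 means `#008000` (engrave). The run returns to its start, so emit a `<polygon>` with points (Y-flipped): 40.289,101.084 188.510,101.084 188.510,173.208 40.289,173.208.

Run 2: S247 ⇒ engrave layer `#008000`. The run is open, so emit a `<polyline>` with points (Y-flipped): 227.414,83.342 201.826,91.218 159.833,95.522 114.333,97.881 78.221,99.923 64.392,103.277.

Run 3: S247 ⇒ engrave layer `#008000`. The run returns to its start, so emit a `<polygon>` with points (Y-flipped): 22.864,51.136 111.167,51.136 111.167,89.651 22.864,89.651.

Run 4: the run's S850 means `#ff0000` (cut). The run returns to its start, so emit a `<polygon>` with points (Y-flipped): 192.580,14.623 253.828,17.500 295.102,62.843 292.225,124.091 246.882,165.365 185.634,162.488 144.360,117.145 147.237,55.897.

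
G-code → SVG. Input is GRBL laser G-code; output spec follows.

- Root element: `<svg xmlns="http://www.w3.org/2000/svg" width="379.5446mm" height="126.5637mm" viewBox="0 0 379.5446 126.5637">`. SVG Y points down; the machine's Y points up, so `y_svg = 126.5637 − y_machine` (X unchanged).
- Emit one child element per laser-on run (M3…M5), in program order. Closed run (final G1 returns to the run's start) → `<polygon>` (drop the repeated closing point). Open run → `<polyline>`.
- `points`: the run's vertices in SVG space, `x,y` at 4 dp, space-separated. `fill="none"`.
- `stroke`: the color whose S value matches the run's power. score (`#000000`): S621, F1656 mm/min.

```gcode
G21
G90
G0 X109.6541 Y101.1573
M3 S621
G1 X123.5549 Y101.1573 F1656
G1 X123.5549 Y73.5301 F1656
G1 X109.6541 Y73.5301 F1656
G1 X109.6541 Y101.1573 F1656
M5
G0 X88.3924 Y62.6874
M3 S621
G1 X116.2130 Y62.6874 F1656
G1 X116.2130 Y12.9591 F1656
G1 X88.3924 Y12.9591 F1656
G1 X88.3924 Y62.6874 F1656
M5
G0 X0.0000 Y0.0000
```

<svg xmlns="http://www.w3.org/2000/svg" width="379.5446mm" height="126.5637mm" viewBox="0 0 379.5446 126.5637">
  <polygon points="109.6541,25.4064 123.5549,25.4064 123.5549,53.0336 109.6541,53.0336" fill="none" stroke="#000000"/>
  <polygon points="88.3924,63.8763 116.2130,63.8763 116.2130,113.6046 88.3924,113.6046" fill="none" stroke="#000000"/>
</svg>

Each laser-on run becomes one SVG element. Flip Y back into SVG space with y_svg = 126.5637 − y_machine. Every run uses S621, so all elements get stroke `#000000` (score).

Run 1: The run returns to its start, so emit a `<polygon>` with points (Y-flipped): 109.6541,25.4064 123.5549,25.4064 123.5549,53.0336 109.6541,53.0336.

Run 2: The run returns to its start, so emit a `<polygon>` with points (Y-flipped): 88.3924,63.8763 116.2130,63.8763 116.2130,113.6046 88.3924,113.6046.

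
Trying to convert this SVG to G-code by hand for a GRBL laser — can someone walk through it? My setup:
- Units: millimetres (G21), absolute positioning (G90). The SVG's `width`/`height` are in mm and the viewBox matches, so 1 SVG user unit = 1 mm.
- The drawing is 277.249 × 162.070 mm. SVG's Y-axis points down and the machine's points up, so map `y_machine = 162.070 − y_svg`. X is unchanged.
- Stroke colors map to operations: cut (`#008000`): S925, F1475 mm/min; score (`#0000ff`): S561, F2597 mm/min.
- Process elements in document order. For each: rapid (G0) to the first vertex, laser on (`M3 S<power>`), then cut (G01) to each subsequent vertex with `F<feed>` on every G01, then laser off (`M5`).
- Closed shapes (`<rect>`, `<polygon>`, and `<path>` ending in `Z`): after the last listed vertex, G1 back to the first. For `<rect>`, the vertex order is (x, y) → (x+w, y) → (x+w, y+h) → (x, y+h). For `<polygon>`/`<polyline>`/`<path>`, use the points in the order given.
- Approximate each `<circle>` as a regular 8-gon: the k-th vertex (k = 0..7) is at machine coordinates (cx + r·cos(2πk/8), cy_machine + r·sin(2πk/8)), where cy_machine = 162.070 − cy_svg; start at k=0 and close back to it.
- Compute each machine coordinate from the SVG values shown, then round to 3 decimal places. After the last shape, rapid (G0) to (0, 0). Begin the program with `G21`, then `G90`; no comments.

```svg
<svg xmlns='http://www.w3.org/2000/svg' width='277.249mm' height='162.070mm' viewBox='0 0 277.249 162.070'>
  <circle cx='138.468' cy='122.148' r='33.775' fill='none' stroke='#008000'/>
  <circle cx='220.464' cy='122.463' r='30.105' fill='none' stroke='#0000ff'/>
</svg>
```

viewBox `0 0 277.249 162.070` with mm width/height → 1 unit = 1 mm. Flip: y_m = 162.070 − y_svg.

**Shape 1** — `<circle>` circle, stroke `#008000` → cut (S925, F1475). Machine vertices: (172.243,39.922) → (162.351,63.805) → (138.468,73.697) → (114.585,63.805) → (104.693,39.922) → (114.585,16.039) → (138.468,6.147) → (162.351,16.039) → (172.243,39.922). Closed: final G1 returns to the first vertex.

**Shape 2** — `<circle>` circle, stroke `#0000ff` → score (S561, F2597). Machine vertices: (250.569,39.607) → (241.751,60.894) → (220.464,69.712) → (199.177,60.894) → (190.359,39.607) → (199.177,18.320) → (220.464,9.502) → (241.751,18.320) → (250.569,39.607). Closed: final G1 returns to the first vertex.

G21
G90
G0 X172.243 Y39.922
M3 S925
G01 X162.351 Y63.805 F1475
G01 X138.468 Y73.697 F1475
G01 X114.585 Y63.805 F1475
G01 X104.693 Y39.922 F1475
G01 X114.585 Y16.039 F1475
G01 X138.468 Y6.147 F1475
G01 X162.351 Y16.039 F1475
G01 X172.243 Y39.922 F1475
M5
G0 X250.569 Y39.607
M3 S561
G01 X241.751 Y60.894 F2597
G01 X220.464 Y69.712 F2597
G01 X199.177 Y60.894 F2597
G01 X190.359 Y39.607 F2597
G01 X199.177 Y18.320 F2597
G01 X220.464 Y9.502 F2597
G01 X241.751 Y18.320 F2597
G01 X250.569 Y39.607 F2597
M5
G0 X0.000 Y0.000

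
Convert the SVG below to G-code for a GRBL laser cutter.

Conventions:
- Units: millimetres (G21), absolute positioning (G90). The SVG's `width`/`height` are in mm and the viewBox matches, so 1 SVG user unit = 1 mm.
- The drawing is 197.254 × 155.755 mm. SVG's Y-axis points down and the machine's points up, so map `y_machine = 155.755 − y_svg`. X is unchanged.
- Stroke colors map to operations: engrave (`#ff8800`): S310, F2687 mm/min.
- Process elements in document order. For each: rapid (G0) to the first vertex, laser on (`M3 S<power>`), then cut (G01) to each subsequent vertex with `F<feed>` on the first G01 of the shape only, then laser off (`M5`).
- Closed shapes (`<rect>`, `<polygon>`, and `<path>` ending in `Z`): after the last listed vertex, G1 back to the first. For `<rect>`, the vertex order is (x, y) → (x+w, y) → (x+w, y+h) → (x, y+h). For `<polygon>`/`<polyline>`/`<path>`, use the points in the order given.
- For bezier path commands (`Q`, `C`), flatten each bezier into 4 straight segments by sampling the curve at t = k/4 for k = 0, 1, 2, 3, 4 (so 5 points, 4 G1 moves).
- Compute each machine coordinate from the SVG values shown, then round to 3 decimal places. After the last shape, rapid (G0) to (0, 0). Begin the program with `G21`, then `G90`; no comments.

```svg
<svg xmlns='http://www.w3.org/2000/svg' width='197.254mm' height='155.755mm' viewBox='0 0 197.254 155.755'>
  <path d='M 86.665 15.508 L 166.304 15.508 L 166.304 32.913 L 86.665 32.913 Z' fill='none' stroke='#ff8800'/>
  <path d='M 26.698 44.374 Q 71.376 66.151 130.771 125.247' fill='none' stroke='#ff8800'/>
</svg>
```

G21
G90
G0 X86.665 Y140.247
M3 S310
G01 X166.304 Y140.247 F2687
G01 X166.304 Y122.842
G01 X86.665 Y122.842
G01 X86.665 Y140.247
M5
G0 X26.698 Y111.381
M3 S310
G01 X49.957 Y98.160 F2687
G01 X75.055 Y80.274
G01 X101.993 Y57.724
G01 X130.771 Y30.508
M5
G0 X0.000 Y0.000

1 u = 1 mm; y_m = 155.755 − y.

[1] `<path>` rectangle, #ff8800→engrave S310 F2687: (86.665,140.247) → (166.304,140.247) → (166.304,122.842) → (86.665,122.842) → (86.665,140.247) (closed)

[2] `<path>` quadratic bezier, #ff8800→engrave S310 F2687: (26.698,111.381) → (49.957,98.160) → (75.055,80.274) → (101.993,57.724) → (130.771,30.508)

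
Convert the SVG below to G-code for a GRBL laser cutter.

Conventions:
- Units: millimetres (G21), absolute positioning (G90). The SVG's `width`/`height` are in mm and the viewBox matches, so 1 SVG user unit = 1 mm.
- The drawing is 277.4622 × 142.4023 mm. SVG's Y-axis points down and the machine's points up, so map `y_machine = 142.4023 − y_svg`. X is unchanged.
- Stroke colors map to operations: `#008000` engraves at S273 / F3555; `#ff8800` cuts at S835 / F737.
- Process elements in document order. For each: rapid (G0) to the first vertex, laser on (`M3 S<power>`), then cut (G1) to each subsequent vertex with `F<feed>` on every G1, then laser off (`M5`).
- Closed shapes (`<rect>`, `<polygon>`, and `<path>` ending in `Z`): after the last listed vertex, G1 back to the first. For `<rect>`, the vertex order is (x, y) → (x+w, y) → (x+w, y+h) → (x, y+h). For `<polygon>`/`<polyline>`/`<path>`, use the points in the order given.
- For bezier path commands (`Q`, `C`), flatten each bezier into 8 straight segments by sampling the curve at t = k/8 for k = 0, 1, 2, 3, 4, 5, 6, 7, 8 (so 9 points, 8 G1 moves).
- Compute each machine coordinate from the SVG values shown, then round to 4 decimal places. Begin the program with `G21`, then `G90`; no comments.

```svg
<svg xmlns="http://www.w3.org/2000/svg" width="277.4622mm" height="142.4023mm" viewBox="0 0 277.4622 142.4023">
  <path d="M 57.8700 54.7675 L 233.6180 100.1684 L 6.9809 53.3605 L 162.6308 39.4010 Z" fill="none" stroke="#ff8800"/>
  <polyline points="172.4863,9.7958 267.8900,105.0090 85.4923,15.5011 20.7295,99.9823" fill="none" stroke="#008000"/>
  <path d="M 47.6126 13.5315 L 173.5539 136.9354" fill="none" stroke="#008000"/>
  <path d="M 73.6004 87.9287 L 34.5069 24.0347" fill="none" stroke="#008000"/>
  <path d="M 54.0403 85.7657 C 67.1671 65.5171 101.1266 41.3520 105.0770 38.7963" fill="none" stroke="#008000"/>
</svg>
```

1 u = 1 mm; y_m = 142.4023 − y.

[1] `<path>` closed polygon, #ff8800→cut S835 F737: (57.8700,87.6348) → (233.6180,42.2339) → (6.9809,89.0418) → (162.6308,103.0013) → (57.8700,87.6348) (closed)

[2] `<polyline>` open polyline, #008000→engrave S273 F3555: (172.4863,132.6065) → (267.8900,37.3933) → (85.4923,126.9012) → (20.7295,42.4200)

[3] `<path>` line segment, #008000→engrave S273 F3555: (47.6126,128.8708) → (173.5539,5.4669)

[4] `<path>` line segment, #008000→engrave S273 F3555: (73.6004,54.4736) → (34.5069,118.3676)

[5] `<path>` cubic bezier, #008000→engrave S273 F3555: (54.0403,56.6366) → (59.8401,64.3636) → (66.9971,72.1586) → (74.9156,79.7225) → (82.9998,86.7561) → (90.6538,92.9605) → (97.2819,98.0363) → (102.2882,101.6845) → (105.0770,103.6060)

G21
G90
G0 X57.8700 Y87.6348
M3 S835
G1 X233.6180 Y42.2339 F737
G1 X6.9809 Y89.0418 F737
G1 X162.6308 Y103.0013 F737
G1 X57.8700 Y87.6348 F737
M5
G0 X172.4863 Y132.6065
M3 S273
G1 X267.8900 Y37.3933 F3555
G1 X85.4923 Y126.9012 F3555
G1 X20.7295 Y42.4200 F3555
M5
G0 X47.6126 Y128.8708
M3 S273
G1 X173.5539 Y5.4669 F3555
M5
G0 X73.6004 Y54.4736
M3 S273
G1 X34.5069 Y118.3676 F3555
M5
G0 X54.0403 Y56.6366
M3 S273
G1 X59.8401 Y64.3636 F3555
G1 X66.9971 Y72.1586 F3555
G1 X74.9156 Y79.7225 F3555
G1 X82.9998 Y86.7561 F3555
G1 X90.6538 Y92.9605 F3555
G1 X97.2819 Y98.0363 F3555
G1 X102.2882 Y101.6845 F3555
G1 X105.0770 Y103.6060 F3555
M5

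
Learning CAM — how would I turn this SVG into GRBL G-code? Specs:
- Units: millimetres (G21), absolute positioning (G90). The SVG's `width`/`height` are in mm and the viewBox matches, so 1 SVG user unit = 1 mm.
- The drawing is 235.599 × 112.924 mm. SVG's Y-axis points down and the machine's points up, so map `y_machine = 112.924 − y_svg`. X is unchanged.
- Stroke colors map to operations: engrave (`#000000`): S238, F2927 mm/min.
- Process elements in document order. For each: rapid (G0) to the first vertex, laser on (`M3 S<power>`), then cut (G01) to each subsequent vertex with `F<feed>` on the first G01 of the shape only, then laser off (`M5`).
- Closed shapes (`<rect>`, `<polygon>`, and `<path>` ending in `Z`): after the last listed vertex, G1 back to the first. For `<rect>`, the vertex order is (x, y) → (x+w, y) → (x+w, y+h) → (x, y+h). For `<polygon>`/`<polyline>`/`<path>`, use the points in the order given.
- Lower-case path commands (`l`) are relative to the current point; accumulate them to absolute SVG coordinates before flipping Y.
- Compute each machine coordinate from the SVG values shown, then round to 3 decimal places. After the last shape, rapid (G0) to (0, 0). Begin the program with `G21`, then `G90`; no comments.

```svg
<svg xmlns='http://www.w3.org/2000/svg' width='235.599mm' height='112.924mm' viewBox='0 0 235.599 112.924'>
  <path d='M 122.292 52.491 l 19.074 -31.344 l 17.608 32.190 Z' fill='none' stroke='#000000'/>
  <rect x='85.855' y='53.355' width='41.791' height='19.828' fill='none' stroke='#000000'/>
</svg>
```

viewBox `0 0 235.599 112.924` with mm width/height → 1 unit = 1 mm. Flip: y_m = 112.924 − y_svg.

**Shape 1** — `<path>` regular polygon, stroke `#000000` → engrave (S238, F2927). Machine vertices: (122.292,60.433) → (141.366,91.777) → (158.974,59.587) → (122.292,60.433). Closed: final G1 returns to the first vertex.

**Shape 2** — `<rect>` rectangle, stroke `#000000` → engrave (S238, F2927). Machine vertices: (85.855,59.569) → (127.646,59.569) → (127.646,39.741) → (85.855,39.741) → (85.855,59.569). Closed: final G1 returns to the first vertex.

G21
G90
G0 X122.292 Y60.433
M3 S238
G01 X141.366 Y91.777 F2927
G01 X158.974 Y59.587
G01 X122.292 Y60.433
M5
G0 X85.855 Y59.569
M3 S238
G01 X127.646 Y59.569 F2927
G01 X127.646 Y39.741
G01 X85.855 Y39.741
G01 X85.855 Y59.569
M5
G0 X0.000 Y0.000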